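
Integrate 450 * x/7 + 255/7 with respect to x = 225*x^2/7 + 255*x/7 + C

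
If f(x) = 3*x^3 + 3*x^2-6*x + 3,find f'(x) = 9*x^2 + 6*x - 6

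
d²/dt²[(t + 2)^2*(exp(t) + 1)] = t^2*exp(t) + 8*t*exp(t) + 14*exp(t) + 2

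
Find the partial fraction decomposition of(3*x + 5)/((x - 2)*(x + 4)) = 7/(6*(x + 4)) + 11/(6*(x - 2))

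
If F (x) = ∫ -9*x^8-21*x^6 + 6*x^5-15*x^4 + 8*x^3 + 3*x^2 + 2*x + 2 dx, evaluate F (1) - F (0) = 0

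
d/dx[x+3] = 1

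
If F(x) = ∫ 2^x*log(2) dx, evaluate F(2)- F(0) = 3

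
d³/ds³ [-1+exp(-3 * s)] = -27*exp(-3*s)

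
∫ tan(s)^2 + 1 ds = tan(s) + C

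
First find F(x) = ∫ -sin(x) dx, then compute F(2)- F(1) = -cos(1) + cos(2)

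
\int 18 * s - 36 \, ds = 9*s^2 - 36*s + C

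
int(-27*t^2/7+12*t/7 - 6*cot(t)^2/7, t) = -9*t^3/7 + 6*t^2/7 + 6*t/7 + 6*cot(t)/7 + C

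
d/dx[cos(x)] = -sin(x)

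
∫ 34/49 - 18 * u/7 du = -9*u^2/7 + 34*u/49 + C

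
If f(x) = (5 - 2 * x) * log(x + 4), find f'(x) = (-2*x*log(x + 4) - 2*x - 8*log(x + 4) + 5)/(x + 4)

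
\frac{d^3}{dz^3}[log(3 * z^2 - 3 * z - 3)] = (4*z^3 - 6*z^2 + 18*z - 8)/(z^6 - 3*z^5 + 5*z^3 - 3*z - 1)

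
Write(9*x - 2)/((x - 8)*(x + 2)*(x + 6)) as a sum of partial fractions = -1/(x + 6) + 1/(2*(x + 2)) + 1/(2*(x - 8))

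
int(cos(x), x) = sin(x) + C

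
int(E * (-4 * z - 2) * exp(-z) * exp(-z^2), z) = 2*exp(-z^2 - z + 1) + C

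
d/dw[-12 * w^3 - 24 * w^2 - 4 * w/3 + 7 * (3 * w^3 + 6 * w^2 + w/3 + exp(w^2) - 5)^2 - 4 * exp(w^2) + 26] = 378*w^5 + 84*w^4*exp(w^2) + 1260*w^4 + 168*w^3*exp(w^2) + 1064*w^3 + 406*w^2*exp(w^2)/3 - 582*w^2 + 28*w*exp(2*w^2) + 20*w*exp(w^2) - 7978*w/9 + 14*exp(w^2)/3 - 74/3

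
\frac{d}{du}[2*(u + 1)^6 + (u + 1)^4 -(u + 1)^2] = 12*u^5 + 60*u^4 + 124*u^3 + 132*u^2 + 70*u + 14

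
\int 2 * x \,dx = x^2 + C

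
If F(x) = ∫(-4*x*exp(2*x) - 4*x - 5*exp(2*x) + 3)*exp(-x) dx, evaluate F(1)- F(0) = -5*E + 5*exp(-1)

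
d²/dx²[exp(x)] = exp(x)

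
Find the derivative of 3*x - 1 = 3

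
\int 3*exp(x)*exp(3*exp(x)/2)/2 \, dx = exp(3*exp(x)/2) + C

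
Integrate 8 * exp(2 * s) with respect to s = 4*exp(2*s) + C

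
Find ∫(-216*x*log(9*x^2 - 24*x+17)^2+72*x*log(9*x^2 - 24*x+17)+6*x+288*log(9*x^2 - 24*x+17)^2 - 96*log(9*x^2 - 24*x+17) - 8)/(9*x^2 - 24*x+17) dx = (-12*log((3*x - 4)^2 + 1)^2 + 6*log((3*x - 4)^2 + 1) + 1)*log((3*x - 4)^2 + 1)/3 + C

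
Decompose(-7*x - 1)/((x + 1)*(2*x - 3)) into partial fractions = -23/(5*(2*x - 3)) - 6/(5*(x + 1))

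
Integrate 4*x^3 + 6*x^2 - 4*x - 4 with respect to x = x^4 + 2*x^3 - 2*x^2 - 4*x + C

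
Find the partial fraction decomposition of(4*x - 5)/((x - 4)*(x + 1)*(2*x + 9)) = -92/(119*(2*x + 9)) + 9/(35*(x + 1)) + 11/(85*(x - 4))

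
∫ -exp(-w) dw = exp(-w) + C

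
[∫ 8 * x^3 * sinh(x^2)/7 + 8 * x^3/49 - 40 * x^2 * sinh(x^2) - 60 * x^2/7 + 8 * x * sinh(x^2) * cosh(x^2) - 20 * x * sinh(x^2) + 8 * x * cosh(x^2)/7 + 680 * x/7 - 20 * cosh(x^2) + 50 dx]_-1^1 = 660/7 - 40*cosh(1)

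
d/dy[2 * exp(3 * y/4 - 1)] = 3*exp(3*y/4 - 1)/2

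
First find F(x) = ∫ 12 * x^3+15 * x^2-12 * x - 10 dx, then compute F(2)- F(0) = 44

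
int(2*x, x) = x^2 + C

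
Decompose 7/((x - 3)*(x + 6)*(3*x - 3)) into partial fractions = 1/(27*(x + 6)) - 1/(6*(x - 1)) + 7/(54*(x - 3))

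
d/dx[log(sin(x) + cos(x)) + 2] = 1/tan(x + pi/4)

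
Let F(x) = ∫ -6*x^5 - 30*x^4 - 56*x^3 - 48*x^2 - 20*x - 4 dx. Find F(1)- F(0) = -51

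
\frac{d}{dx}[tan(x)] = cos(x)^(-2)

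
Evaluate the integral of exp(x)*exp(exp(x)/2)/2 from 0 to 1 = -exp(1/2) + exp(E/2)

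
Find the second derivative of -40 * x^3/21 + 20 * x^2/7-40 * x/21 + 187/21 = 40/7 - 80*x/7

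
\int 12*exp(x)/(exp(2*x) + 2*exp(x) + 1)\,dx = 3*(5*exp(x) + 1)/(exp(x) + 1) + C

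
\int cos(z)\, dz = sin(z) + C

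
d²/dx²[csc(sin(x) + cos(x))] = (sin(2*x) - 2*sin(2*x)/sin(sqrt(2)*sin(x + pi/4))^2 - 1 + sqrt(2)*sin(x + pi/4)*cos(sqrt(2)*sin(x + pi/4))/sin(sqrt(2)*sin(x + pi/4)) + 2/sin(sqrt(2)*sin(x + pi/4))^2)/sin(sqrt(2)*sin(x + pi/4))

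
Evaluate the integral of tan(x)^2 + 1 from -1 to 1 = 2*tan(1)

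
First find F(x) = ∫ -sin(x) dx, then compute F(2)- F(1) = -cos(1) + cos(2)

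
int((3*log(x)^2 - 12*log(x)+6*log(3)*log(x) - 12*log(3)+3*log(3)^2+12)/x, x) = (log(3*x) - 2)^3 + C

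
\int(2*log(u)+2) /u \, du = (log(u) + 1)^2 + C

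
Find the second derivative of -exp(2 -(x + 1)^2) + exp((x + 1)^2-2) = (4*x^2*exp(2*x^2 + 4*x - 2) - 4*x^2 + 8*x*exp(2*x^2 + 4*x - 2) - 8*x + 6*exp(2*x^2 + 4*x - 2) - 2)*exp(-x^2 - 2*x + 1)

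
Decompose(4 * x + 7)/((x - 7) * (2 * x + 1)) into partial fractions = -2/(3*(2*x + 1)) + 7/(3*(x - 7))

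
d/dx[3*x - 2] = 3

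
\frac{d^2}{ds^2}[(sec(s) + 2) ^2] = 6*tan(s)^4 + 8*tan(s)^2 + 2 - 4/cos(s) + 8/cos(s)^3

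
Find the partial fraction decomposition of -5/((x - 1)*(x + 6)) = 5/(7*(x + 6)) - 5/(7*(x - 1))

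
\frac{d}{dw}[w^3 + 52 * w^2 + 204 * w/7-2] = 3*w^2 + 104*w + 204/7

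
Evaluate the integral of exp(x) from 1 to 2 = -E + exp(2)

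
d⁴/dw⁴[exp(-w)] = exp(-w)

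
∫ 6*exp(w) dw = 6*exp(w) + C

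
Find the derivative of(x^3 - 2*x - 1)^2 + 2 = 6*x^5 - 16*x^3 - 6*x^2 + 8*x + 4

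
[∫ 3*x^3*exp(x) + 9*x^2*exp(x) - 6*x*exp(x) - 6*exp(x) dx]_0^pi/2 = 3*(-pi + pi^3/8)*exp(pi/2)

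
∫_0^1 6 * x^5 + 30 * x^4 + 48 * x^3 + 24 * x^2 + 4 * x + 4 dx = 33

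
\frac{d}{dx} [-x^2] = -2*x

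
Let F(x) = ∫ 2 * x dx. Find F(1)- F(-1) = 0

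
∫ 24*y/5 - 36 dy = 12*y^2/5 - 36*y + C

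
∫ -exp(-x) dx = exp(-x) + C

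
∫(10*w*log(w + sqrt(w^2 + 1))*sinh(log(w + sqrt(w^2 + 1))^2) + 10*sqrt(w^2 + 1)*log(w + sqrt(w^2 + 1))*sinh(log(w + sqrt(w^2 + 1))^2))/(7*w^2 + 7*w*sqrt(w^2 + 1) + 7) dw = 5*cosh(log(w + sqrt(w^2 + 1))^2)/7 + C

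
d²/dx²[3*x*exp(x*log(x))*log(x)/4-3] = (3*x^2*exp(x*log(x))*log(x)^3 + 6*x^2*exp(x*log(x))*log(x)^2 + 3*x^2*exp(x*log(x))*log(x) + 6*x*exp(x*log(x))*log(x)^2 + 15*x*exp(x*log(x))*log(x) + 6*x*exp(x*log(x)) + 3*exp(x*log(x)))/(4*x)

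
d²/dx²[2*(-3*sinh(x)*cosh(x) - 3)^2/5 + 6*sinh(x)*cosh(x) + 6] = 72*(cosh(2*x) - 1)^2/5 + 132*sinh(2*x)/5 + 144*cosh(2*x)/5 - 108/5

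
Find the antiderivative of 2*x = x^2 + C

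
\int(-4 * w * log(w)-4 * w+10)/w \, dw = 2*(5 - 2*w)*log(w) + C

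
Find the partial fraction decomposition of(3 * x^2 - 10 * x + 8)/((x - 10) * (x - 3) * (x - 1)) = 1/(18*(x - 1)) - 5/(14*(x - 3)) + 208/(63*(x - 10))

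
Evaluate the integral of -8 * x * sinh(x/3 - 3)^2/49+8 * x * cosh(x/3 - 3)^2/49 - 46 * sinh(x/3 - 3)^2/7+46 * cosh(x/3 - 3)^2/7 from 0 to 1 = 326/49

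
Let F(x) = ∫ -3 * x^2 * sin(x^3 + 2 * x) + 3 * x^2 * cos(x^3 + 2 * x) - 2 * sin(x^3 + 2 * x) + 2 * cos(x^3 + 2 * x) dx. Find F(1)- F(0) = -1 + cos(3) + sin(3)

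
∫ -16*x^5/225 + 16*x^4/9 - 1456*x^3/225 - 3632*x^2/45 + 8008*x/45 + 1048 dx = -8*x^6/675 + 16*x^5/45 - 364*x^4/225 - 3632*x^3/135 + 4004*x^2/45 + 1048*x + C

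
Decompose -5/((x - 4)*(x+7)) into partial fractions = 5/(11*(x + 7)) - 5/(11*(x - 4))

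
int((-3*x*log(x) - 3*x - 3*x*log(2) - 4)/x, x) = -(3*x + 4)*log(2*x) + C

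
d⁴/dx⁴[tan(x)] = 24*tan(x)^5 + 40*tan(x)^3 + 16*tan(x)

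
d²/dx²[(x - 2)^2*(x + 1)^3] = 20*x^3 - 12*x^2 - 30*x + 2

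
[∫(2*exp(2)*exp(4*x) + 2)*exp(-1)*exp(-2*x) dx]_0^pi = -E - exp(-2*pi - 1) + exp(-1) + exp(1 + 2*pi)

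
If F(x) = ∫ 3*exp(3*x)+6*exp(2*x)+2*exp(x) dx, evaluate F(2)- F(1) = -(1 + E)^3 - exp(2) + E + (1 + exp(2))^3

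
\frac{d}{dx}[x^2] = 2*x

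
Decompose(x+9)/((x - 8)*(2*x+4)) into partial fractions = -7/(20*(x + 2)) + 17/(20*(x - 8))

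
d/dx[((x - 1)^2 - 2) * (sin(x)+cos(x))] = sqrt(2)*x^2*cos(x + pi/4) + 4*x*sin(x) - sin(x) - 3*cos(x)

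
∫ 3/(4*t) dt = 3*log(3*t)/4 + C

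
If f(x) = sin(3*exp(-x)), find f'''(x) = (-3*exp(2*x)*cos(3*exp(-x)) + 27*exp(x)*sin(3*exp(-x)) + 27*cos(3*exp(-x)))*exp(-3*x)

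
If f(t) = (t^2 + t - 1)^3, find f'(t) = 6*t^5 + 15*t^4 - 15*t^2 + 3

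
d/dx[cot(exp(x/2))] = -exp(x/2)/(2*sin(exp(x/2))^2)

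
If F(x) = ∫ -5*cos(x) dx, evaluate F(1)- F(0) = -5*sin(1)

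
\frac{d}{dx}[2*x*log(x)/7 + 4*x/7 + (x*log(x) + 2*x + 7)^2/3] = 2*x*log(x)^2/3 + 10*x*log(x)/3 + 4*x + 104*log(x)/21 + 104/7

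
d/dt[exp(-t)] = -exp(-t)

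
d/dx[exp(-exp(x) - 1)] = -exp(x - exp(x) - 1)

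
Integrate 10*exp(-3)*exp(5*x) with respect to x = 2*exp(5*x - 3) + C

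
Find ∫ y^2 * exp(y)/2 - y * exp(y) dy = (y - 2)^2*exp(y)/2 + C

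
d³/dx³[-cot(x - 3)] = 6*cot(x - 3)^4 + 8*cot(x - 3)^2 + 2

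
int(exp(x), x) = exp(x) + C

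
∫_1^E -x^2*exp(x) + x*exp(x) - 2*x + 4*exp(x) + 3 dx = -3*E - 3 + (1 + exp(E))*(-exp(2) + 1 + 3*E)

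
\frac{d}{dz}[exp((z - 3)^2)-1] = 2*z*exp(z^2 - 6*z + 9) - 6*exp(z^2 - 6*z + 9)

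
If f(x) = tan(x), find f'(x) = cos(x)^(-2)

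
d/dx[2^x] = 2^x*log(2)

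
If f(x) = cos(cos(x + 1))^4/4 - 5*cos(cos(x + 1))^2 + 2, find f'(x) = sin(x + 1)*sin(cos(x + 1))*cos(cos(x + 1))^3 - 10*sin(x + 1)*sin(cos(x + 1))*cos(cos(x + 1))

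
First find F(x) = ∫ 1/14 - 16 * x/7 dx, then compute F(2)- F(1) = -47/14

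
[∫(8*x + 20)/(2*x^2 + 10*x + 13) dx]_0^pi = -2*log(26) + 2*log(1 + (5 + 2*pi)^2)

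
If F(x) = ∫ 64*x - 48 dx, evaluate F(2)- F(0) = 32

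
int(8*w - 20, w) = 4*w^2 - 20*w + C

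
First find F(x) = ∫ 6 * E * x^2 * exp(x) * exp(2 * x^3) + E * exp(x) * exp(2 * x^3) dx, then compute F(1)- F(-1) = -exp(-2) + exp(4)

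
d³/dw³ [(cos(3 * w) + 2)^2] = 108*sin(3*w) + 108*sin(6*w)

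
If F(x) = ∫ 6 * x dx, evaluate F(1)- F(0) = 3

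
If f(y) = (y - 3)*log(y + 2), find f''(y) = (y + 7)/(y^2 + 4*y + 4)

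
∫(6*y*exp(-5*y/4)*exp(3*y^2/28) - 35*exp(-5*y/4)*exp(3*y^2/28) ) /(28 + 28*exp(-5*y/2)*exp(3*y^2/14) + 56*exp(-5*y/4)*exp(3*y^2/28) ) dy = exp(y*(3*y - 35)/28)/(exp(y*(3*y - 35)/28) + 1) + C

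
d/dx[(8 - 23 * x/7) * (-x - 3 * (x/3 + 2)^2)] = 23*x^2/7 + 578*x/21 - 4/7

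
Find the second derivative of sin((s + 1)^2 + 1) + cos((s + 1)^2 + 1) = -4*s^2*sin(s^2 + 2*s + 2) - 4*s^2*cos(s^2 + 2*s + 2) - 8*s*sin(s^2 + 2*s + 2) - 8*s*cos(s^2 + 2*s + 2) - 6*sin(s^2 + 2*s + 2) - 2*cos(s^2 + 2*s + 2)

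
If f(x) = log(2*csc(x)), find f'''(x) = -2*cos(x)/sin(x)^3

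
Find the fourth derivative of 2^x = 2^x*log(2)^4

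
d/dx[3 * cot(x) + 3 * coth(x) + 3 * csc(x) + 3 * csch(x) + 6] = -3*cosh(x)/sinh(x)^2 - 3/sinh(x)^2 - 3*cos(x)/sin(x)^2 - 3/sin(x)^2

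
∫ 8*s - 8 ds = 4*s^2 - 8*s + C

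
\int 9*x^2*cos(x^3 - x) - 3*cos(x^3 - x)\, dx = 3*sin(x^3 - x) + C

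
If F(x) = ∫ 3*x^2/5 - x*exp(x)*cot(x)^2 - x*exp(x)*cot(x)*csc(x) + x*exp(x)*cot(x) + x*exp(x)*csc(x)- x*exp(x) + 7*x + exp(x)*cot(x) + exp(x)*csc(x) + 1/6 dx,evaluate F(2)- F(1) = -E*(cot(1) + csc(1)) + 2*(cot(2) + csc(2))*exp(2) + 181/15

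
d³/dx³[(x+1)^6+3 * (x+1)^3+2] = 120*x^3 + 360*x^2 + 360*x + 138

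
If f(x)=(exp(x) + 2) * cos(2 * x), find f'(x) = -2*exp(x)*sin(2*x) + exp(x)*cos(2*x) - 4*sin(2*x)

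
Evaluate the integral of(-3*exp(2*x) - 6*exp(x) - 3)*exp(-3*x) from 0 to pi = -8 + (exp(-pi) + 1)^3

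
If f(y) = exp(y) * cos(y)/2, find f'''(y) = -sqrt(2)*exp(y)*sin(y + pi/4)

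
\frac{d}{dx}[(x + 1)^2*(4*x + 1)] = 12*x^2 + 18*x + 6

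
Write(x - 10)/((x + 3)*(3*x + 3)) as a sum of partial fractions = 13/(6*(x + 3)) - 11/(6*(x + 1))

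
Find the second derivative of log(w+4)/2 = -1/(2*w^2 + 16*w + 32)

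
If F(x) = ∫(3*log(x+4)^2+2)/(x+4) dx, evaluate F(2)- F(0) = -2*log(4) - log(4)^3 + 2*log(6) + log(6)^3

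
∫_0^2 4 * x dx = 8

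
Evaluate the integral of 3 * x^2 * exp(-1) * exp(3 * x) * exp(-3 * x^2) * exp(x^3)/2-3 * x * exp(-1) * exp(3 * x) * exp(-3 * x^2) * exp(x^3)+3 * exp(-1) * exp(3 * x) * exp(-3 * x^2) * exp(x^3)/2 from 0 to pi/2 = -exp(-1)/2 + exp((-1 + pi/2)^3)/2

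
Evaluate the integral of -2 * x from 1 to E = 1 - exp(2)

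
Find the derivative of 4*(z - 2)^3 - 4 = 12*z^2 - 48*z + 48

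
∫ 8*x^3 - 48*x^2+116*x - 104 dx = 2*x^4 - 16*x^3 + 58*x^2 - 104*x + C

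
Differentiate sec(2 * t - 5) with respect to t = 2*tan(2*t - 5)*sec(2*t - 5)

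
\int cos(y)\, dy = sin(y) + C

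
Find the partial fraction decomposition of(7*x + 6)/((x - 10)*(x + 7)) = 43/(17*(x + 7)) + 76/(17*(x - 10))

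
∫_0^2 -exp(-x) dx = -1 + exp(-2)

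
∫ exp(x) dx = exp(x) + C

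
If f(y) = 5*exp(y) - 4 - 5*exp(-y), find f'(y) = (5*exp(2*y) + 5)*exp(-y)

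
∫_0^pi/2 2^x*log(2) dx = -1 + 2^(pi/2)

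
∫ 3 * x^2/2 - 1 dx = x^3/2 - x + C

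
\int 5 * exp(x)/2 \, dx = 5*exp(x)/2 + C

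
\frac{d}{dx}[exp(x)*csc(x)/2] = (1 - cos(x)/sin(x))*exp(x)/(2*sin(x))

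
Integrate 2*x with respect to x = x^2 + C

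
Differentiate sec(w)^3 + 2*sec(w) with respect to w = (2 + 3/cos(w)^2)*sin(w)/cos(w)^2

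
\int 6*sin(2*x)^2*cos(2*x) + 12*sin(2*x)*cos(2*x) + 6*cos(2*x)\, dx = (sin(2*x) + 1)^3 + C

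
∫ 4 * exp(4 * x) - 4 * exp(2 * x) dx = (exp(2*x) - 1)^2 + C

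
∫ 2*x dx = x^2 + C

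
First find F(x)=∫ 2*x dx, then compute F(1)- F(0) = 1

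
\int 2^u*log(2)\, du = 2^u + C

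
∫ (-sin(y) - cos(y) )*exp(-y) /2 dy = exp(-y)*cos(y)/2 + C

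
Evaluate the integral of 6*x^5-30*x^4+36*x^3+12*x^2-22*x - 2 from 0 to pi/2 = (-2 + (-1 + pi/2)^2)^3 - 2*(-1 + pi/2)^2 + 3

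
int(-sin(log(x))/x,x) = cos(log(x)) + C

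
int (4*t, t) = 2*t^2 + C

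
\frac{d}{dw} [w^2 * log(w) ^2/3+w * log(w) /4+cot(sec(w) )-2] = 2*w*log(w)^2/3 + 2*w*log(w)/3 + log(w)/4 - sin(w)/(sin(1/cos(w))^2*cos(w)^2) + 1/4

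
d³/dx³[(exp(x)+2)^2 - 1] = 8*exp(2*x) + 4*exp(x)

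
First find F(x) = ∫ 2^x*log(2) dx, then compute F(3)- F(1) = 6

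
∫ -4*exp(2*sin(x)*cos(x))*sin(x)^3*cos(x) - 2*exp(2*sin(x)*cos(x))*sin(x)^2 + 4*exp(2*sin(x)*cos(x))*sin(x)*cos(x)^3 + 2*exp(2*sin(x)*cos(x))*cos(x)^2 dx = exp(sin(2*x))*sin(2*x) + C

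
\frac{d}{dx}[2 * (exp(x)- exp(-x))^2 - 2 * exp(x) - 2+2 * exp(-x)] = (4*exp(4*x) - 2*exp(3*x) - 2*exp(x) - 4)*exp(-2*x)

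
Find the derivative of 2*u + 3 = 2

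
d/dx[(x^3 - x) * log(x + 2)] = (3*x^3*log(x + 2) + x^3 + 6*x^2*log(x + 2) - x*log(x + 2) - x - 2*log(x + 2))/(x + 2)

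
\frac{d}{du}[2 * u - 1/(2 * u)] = (4*u^2 + 1)/(2*u^2)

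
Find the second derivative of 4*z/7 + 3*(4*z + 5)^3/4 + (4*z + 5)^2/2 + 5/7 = 288*z + 376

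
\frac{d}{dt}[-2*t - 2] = -2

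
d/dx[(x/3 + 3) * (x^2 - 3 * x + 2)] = x^2 + 4*x - 25/3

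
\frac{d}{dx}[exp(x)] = exp(x)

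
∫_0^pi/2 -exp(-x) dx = -1 + exp(-pi/2)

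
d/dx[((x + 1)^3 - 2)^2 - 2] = 6*x^5 + 30*x^4 + 60*x^3 + 48*x^2 + 6*x - 6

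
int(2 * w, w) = w^2 + C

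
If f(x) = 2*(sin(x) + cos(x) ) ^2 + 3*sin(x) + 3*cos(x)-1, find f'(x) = 4*cos(2*x) + 3*sqrt(2)*cos(x + pi/4)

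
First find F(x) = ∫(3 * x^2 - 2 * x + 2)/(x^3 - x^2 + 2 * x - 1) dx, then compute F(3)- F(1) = -log(2) + log(46)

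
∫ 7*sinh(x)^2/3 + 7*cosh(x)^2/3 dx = 7*sinh(2*x)/6 + C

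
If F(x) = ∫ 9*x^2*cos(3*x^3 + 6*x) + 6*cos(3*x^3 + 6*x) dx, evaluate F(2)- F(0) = sin(36)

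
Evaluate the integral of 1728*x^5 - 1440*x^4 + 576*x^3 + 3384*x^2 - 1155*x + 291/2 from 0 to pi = -1058 - 30*pi^2 + 15*pi/2 + 60*pi^3 + 2*(-6*pi^2 + 3*pi/2 + 23 + 12*pi^3)^2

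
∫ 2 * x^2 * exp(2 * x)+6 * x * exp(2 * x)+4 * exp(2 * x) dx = (x + 1)^2*exp(2*x) + C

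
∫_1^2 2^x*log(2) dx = 2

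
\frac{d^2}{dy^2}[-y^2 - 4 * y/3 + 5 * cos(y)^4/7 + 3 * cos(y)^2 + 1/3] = -80*sin(y)^4/7 + 184*sin(y)^2/7 - 76/7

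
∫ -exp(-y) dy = exp(-y) + C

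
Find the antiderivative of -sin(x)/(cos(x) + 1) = log(cos(x) + 1) + C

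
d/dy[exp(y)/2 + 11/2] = exp(y)/2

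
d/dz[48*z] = 48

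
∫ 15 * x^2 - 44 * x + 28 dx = 5*x^3 - 22*x^2 + 28*x + C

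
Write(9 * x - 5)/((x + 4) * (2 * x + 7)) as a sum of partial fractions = -73/(2*x + 7) + 41/(x + 4)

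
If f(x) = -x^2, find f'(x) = -2*x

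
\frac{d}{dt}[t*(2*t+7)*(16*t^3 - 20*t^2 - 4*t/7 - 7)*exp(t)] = 32*t^5*exp(t) + 232*t^4*exp(t) + 1028*t^3*exp(t)/7 - 3090*t^2*exp(t)/7 - 85*t*exp(t) - 49*exp(t)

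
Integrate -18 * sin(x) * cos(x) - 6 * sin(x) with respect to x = (3*cos(x) + 1)^2 + C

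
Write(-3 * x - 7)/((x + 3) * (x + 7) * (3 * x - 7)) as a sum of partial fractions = -9/(32*(3*x - 7)) + 1/(8*(x + 7)) - 1/(32*(x + 3))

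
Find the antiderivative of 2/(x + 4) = 2*log(x + 4) + C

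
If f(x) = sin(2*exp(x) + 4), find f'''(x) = -8*exp(3*x)*cos(2*exp(x) + 4) - 12*exp(2*x)*sin(2*exp(x) + 4) + 2*exp(x)*cos(2*exp(x) + 4)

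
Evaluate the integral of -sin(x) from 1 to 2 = -cos(1) + cos(2)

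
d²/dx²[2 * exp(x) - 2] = 2*exp(x)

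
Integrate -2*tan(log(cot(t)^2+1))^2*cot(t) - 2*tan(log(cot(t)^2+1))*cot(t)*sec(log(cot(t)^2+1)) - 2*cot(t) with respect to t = -tan(2*log(sin(t))) + sec(2*log(sin(t))) + C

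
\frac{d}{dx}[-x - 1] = -1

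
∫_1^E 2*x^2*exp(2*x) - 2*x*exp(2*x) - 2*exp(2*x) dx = exp(2) + (-1 + (-1 + E)^2)*exp(2*E)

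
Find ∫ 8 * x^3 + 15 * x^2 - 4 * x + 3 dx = 2*x^4 + 5*x^3 - 2*x^2 + 3*x + C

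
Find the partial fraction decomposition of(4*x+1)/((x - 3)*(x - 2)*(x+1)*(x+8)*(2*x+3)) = 80/(819*(2*x + 3)) - 31/(10010*(x + 8)) - 1/(28*(x + 1)) - 3/(70*(x - 2)) + 13/(396*(x - 3))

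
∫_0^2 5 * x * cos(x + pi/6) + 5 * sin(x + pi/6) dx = 10*sin(pi/6 + 2)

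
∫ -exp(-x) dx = exp(-x) + C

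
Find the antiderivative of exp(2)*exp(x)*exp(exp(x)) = exp(exp(x) + 2) + C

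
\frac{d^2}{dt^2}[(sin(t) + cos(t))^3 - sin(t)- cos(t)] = sqrt(2)*(-sin(t + pi/4) + 9*cos(3*t + pi/4))/2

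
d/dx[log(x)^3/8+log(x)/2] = (3*log(x)^2 + 4)/(8*x)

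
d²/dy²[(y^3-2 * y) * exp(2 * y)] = 4*y^3*exp(2*y) + 12*y^2*exp(2*y) - 2*y*exp(2*y) - 8*exp(2*y)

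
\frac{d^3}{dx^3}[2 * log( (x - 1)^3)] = 12/(x^3 - 3*x^2 + 3*x - 1)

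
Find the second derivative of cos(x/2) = -cos(x/2)/4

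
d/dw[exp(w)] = exp(w)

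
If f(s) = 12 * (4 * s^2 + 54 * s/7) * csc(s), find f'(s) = 24*(-2*s^2*cos(s)/sin(s) + 4*s - 27*s*cos(s)/(7*sin(s)) + 27/7)/sin(s)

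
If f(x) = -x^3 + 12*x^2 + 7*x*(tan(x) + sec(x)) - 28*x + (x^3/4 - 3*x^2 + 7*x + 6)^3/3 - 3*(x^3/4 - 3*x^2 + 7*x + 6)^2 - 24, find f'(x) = 3*x^8/64 - 3*x^7/2 + 301*x^6/16 - 927*x^5/8 + 1415*x^4/4 - 438*x^3 - 38*x^2 + 7*x*tan(x)^2 + 7*x*tan(x)*sec(x) + 325*x + 7*tan(x) + 7*sec(x) - 28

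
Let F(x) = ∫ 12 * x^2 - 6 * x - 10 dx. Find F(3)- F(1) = 60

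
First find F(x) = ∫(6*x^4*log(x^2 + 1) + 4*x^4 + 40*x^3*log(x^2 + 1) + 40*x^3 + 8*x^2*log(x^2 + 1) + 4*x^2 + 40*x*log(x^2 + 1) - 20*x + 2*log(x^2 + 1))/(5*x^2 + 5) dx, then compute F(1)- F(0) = 14*log(2)/5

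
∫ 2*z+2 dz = z^2 + 2*z + C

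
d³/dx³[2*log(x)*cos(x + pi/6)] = (2*x^3*log(x)*sin(x + pi/6) - 6*x^2*cos(x + pi/6) + 6*x*sin(x + pi/6) + 4*cos(x + pi/6))/x^3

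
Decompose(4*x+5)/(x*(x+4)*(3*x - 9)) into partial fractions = -11/(84*(x + 4)) + 17/(63*(x - 3)) - 5/(36*x)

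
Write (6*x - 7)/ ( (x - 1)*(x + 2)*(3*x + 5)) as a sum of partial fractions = 153/(8*(3*x + 5)) - 19/(3*(x + 2)) - 1/(24*(x - 1))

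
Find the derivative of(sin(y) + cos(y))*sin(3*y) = sqrt(2)*(sin(3*y)*cos(y + pi/4) + 3*sin(y + pi/4)*cos(3*y))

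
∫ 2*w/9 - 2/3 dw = w^2/9 - 2*w/3 + C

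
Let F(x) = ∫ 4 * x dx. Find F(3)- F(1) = 16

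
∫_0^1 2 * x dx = 1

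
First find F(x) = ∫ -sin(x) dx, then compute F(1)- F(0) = -1 + cos(1)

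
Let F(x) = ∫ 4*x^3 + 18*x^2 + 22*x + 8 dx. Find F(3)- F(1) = 340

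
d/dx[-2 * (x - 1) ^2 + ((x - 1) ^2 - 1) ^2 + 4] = 4*x^3 - 12*x^2 + 4*x + 4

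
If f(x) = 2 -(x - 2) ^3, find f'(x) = -3*x^2 + 12*x - 12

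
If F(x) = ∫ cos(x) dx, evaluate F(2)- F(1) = -sin(1) + sin(2)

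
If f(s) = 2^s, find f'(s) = 2^s*log(2)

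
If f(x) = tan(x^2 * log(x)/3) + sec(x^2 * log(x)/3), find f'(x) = x*(2*log(x)*sin(x^2*log(x)/3) + 2*log(x) + sin(x^2*log(x)/3) + 1)/(3*cos(x^2*log(x)/3)^2)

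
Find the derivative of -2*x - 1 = -2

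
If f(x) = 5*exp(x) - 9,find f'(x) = 5*exp(x)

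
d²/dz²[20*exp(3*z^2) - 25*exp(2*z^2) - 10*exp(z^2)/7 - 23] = 720*z^2*exp(3*z^2) - 400*z^2*exp(2*z^2) - 40*z^2*exp(z^2)/7 + 120*exp(3*z^2) - 100*exp(2*z^2) - 20*exp(z^2)/7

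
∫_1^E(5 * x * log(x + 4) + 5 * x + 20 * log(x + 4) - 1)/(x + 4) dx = -4*log(5) + (-1 + 5*E)*log(E + 4)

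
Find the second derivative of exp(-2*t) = 4*exp(-2*t)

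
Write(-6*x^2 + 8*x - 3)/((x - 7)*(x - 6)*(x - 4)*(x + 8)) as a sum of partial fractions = 451/(2520*(x + 8)) - 67/(72*(x - 4)) + 171/(28*(x - 6)) - 241/(45*(x - 7))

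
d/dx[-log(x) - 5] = -1/x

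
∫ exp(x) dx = exp(x) + C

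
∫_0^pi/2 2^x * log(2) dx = -1 + 2^(pi/2)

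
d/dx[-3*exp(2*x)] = -6*exp(2*x)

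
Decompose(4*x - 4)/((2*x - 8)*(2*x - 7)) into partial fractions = -10/(2*x - 7) + 6/(x - 4)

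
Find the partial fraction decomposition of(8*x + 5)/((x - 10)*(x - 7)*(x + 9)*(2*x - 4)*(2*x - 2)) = -67/(133760*(x + 9)) - 13/(2160*(x - 1)) + 21/(1760*(x - 2)) - 61/(5760*(x - 7)) + 85/(16416*(x - 10))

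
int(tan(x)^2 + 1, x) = tan(x) + C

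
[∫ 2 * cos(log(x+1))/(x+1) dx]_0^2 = 2*sin(log(3))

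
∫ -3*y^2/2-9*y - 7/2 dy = -y^3/2 - 9*y^2/2 - 7*y/2 + C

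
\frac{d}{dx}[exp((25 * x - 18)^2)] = 1250*x*exp(625*x^2 - 900*x + 324) - 900*exp(625*x^2 - 900*x + 324)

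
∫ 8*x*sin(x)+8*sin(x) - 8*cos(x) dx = (-8*x - 8)*cos(x) + C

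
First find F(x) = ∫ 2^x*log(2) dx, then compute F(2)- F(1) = 2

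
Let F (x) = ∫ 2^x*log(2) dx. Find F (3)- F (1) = 6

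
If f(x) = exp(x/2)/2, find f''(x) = exp(x/2)/8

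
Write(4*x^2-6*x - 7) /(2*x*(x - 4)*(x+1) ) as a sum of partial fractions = 3/(10*(x + 1)) + 33/(40*(x - 4)) + 7/(8*x)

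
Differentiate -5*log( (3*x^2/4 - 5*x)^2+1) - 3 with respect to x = (-180*x^3 + 1800*x^2 - 4000*x)/(9*x^4 - 120*x^3 + 400*x^2 + 16)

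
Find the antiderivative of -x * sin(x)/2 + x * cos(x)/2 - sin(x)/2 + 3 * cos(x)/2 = sqrt(2)*(x + 2)*sin(x + pi/4)/2 + C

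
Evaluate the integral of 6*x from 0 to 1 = 3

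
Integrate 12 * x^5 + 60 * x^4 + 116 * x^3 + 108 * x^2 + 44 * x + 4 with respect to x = 2*x^6 + 12*x^5 + 29*x^4 + 36*x^3 + 22*x^2 + 4*x + C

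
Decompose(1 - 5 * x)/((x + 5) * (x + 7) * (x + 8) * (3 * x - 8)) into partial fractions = -333/(21344*(3*x - 8)) - 41/(96*(x + 8)) + 18/(29*(x + 7)) - 13/(69*(x + 5))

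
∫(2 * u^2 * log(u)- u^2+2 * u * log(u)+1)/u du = (u + 1)^2*(log(u) - 1) + C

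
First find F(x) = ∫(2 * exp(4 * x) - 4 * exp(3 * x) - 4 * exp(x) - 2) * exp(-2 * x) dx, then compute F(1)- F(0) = -4 + (-2 - exp(-1) + E)^2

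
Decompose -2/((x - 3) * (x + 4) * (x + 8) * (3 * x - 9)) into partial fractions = 1/(726*(x + 8)) - 1/(294*(x + 4)) + 12/(5929*(x - 3)) - 2/(231*(x - 3)^2)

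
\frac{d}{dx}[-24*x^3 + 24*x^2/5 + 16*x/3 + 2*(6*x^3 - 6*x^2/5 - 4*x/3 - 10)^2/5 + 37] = 432*x^5/5 - 144*x^4/5 - 2912*x^3/125 - 5304*x^2/25 + 272*x/9 + 16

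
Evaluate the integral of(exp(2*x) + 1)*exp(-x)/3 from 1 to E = -E/3 - exp(-E)/3 + exp(-1)/3 + exp(E)/3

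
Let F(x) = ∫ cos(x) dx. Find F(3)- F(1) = -sin(1) + sin(3)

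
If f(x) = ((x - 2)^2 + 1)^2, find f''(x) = 12*x^2 - 48*x + 52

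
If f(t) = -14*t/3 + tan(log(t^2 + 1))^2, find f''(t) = 8*(-t^2*sin(2*log(t^2 + 1)) - 4*t^2*cos(2*log(t^2 + 1)) + 8*t^2 + sin(2*log(t^2 + 1)))/((cos(2*log(t^2 + 1)) + 1)^2*(t^4 + 2*t^2 + 1))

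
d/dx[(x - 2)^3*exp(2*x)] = 2*x^3*exp(2*x) - 9*x^2*exp(2*x) + 12*x*exp(2*x) - 4*exp(2*x)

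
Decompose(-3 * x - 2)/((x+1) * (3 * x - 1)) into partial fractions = -9/(4*(3*x - 1)) - 1/(4*(x + 1))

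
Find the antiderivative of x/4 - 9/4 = x^2/8 - 9*x/4 + C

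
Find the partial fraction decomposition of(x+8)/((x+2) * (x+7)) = -1/(5*(x + 7)) + 6/(5*(x + 2))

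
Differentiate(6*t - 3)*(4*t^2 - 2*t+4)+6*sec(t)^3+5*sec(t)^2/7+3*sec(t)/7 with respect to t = 72*t^2 - 48*t + 18*tan(t)*sec(t)^3 + 10*tan(t)*sec(t)^2/7 + 3*tan(t)*sec(t)/7 + 30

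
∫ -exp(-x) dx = exp(-x) + C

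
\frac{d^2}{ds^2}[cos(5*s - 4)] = -25*cos(5*s - 4)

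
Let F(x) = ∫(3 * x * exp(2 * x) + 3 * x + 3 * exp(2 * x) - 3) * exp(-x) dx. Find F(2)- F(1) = -3*E - 6*exp(-2) + 3*exp(-1) + 6*exp(2)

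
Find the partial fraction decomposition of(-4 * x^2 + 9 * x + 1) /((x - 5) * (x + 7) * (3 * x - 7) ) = -1/(112*(3*x - 7)) - 43/(56*(x + 7)) - 9/(16*(x - 5))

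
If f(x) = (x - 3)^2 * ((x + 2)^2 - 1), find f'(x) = 4*x^3 - 6*x^2 - 24*x + 18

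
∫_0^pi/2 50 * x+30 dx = -9 + (3 + 5*pi/2)^2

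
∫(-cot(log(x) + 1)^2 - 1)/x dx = cot(log(x) + 1) + C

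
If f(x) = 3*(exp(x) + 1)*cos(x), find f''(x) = -6*exp(x)*sin(x) - 3*cos(x)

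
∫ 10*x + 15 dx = 5*x^2 + 15*x + C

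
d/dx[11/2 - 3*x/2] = -3/2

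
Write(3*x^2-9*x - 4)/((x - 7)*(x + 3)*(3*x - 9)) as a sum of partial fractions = 5/(18*(x + 3)) + 1/(18*(x - 3)) + 2/(3*(x - 7))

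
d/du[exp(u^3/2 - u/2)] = 3*u^2*exp(u^3/2 - u/2)/2 - exp(u^3/2 - u/2)/2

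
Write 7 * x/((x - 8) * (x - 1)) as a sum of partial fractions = -1/(x - 1) + 8/(x - 8)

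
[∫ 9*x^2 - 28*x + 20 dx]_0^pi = 8 + (-2 + pi)^2*(-2 + 3*pi)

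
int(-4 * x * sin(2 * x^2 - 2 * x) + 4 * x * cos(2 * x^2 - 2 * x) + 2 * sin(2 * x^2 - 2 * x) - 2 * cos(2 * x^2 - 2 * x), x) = sqrt(2)*cos(-2*x^2 + 2*x + pi/4) + C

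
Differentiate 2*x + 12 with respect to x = 2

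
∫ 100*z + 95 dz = 50*z^2 + 95*z + C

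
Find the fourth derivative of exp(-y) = exp(-y)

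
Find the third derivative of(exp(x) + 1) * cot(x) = -6*exp(x)*cot(x)^4 + 6*exp(x)*cot(x)^3 - 11*exp(x)*cot(x)^2 + 7*exp(x)*cot(x) - 5*exp(x) - 6*cot(x)^4 - 8*cot(x)^2 - 2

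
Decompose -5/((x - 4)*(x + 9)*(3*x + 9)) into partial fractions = -5/(234*(x + 9)) + 5/(126*(x + 3)) - 5/(273*(x - 4))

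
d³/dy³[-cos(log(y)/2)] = (7*sin(log(y)/2) - 6*cos(log(y)/2))/(8*y^3)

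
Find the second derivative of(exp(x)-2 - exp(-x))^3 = (9*exp(6*x) - 24*exp(5*x) + 9*exp(4*x) - 9*exp(2*x) - 24*exp(x) - 9)*exp(-3*x)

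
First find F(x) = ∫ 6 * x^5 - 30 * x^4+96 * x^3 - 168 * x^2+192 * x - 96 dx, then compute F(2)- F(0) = 0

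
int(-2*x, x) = -x^2 + C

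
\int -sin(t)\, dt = cos(t) + C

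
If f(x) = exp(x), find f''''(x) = exp(x)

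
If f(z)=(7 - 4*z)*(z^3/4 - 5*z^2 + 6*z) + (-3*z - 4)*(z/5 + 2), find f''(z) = -12*z^2 + 261*z/2 - 596/5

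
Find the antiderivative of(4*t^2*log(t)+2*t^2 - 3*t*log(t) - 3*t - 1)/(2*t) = (2*t^2 - 3*t - 1)*log(t)/2 + C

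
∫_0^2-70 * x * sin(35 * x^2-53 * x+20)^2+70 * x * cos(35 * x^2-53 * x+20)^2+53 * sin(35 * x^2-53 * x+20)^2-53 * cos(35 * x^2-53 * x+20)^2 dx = -sin(40)/2 + sin(108)/2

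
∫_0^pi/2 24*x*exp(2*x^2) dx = -6 + 6*exp(pi^2/2)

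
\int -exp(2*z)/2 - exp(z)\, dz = (-exp(z) - 4)*exp(z)/4 + C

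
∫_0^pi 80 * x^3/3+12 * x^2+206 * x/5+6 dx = 6*pi + 20*pi^2 + 3*(pi + 10*pi^2/3)^2/5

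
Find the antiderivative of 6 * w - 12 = 3*w^2 - 12*w + C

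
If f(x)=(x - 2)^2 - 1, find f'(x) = 2*x - 4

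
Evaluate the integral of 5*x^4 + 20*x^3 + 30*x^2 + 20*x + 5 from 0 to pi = -1 + (1 + pi)^5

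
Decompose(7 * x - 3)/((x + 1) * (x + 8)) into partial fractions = 59/(7*(x + 8)) - 10/(7*(x + 1))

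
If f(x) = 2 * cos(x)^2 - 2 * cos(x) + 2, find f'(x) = 2*sin(x) - 2*sin(2*x)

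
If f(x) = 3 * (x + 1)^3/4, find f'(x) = 9*x^2/4 + 9*x/2 + 9/4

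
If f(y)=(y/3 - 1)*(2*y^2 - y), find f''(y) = 4*y - 14/3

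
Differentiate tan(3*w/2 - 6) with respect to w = 3*tan(3*w/2 - 6)^2/2 + 3/2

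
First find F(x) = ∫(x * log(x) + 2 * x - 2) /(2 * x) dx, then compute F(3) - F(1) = log(3)/2 + 1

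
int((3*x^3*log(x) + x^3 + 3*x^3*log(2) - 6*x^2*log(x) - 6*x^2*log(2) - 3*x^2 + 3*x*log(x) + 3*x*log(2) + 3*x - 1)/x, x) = (x - 1)^3*log(2*x) + C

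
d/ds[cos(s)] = -sin(s)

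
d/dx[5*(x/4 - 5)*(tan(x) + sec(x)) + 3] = 5*x*sin(x)/(4*cos(x)^2) + 5*x/(4*cos(x)^2) - 25*sin(x)/cos(x)^2 + 5*tan(x)/4 + 5/(4*cos(x)) - 25/cos(x)^2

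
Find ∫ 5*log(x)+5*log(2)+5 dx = 5*x*log(2*x) + C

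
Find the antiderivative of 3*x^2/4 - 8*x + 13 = x^3/4 - 4*x^2 + 13*x + C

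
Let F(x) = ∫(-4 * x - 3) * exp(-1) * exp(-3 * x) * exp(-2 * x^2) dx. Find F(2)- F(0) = -exp(-1) + exp(-15)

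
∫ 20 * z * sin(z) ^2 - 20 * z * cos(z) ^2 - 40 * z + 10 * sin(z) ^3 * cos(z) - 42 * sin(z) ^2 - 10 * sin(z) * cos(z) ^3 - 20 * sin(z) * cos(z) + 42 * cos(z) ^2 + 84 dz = 4*z - 5*(4*z + sin(2*z) - 8)^2/4 + sin(2*z) + C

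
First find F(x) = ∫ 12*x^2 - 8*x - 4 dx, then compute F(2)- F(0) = 8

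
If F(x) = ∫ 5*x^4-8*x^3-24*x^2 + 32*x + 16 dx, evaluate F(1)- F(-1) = 18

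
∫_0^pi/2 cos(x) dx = 1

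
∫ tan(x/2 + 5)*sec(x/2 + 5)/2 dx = sec(x/2 + 5) + C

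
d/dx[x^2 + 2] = 2*x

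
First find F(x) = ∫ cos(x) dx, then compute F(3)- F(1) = -sin(1) + sin(3)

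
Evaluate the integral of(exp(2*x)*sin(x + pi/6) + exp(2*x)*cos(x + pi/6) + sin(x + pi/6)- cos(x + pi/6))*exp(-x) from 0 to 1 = (E - exp(-1))*sin(pi/6 + 1)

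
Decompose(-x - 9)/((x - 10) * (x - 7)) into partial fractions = 16/(3*(x - 7)) - 19/(3*(x - 10))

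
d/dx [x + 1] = 1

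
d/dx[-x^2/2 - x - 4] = -x - 1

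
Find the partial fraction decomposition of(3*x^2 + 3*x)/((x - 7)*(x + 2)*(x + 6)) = 45/(26*(x + 6)) - 1/(6*(x + 2)) + 56/(39*(x - 7))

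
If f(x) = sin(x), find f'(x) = cos(x)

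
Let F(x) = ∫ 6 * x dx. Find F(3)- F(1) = 24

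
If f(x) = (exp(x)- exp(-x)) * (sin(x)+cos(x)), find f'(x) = 2*(exp(2*x)*cos(x) + sin(x))*exp(-x)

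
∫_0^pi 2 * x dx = pi^2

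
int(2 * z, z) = z^2 + C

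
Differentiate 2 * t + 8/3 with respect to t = 2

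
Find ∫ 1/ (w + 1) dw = log(w + 1) + C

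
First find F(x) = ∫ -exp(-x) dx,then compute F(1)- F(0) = -1 + exp(-1)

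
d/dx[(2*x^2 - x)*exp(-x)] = (-2*x^2 + 5*x - 1)*exp(-x)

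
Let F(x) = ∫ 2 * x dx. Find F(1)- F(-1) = 0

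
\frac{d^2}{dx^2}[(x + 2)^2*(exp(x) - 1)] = x^2*exp(x) + 8*x*exp(x) + 14*exp(x) - 2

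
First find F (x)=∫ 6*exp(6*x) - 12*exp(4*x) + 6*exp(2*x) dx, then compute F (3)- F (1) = -(-1 + exp(2))^3 + (-1 + exp(6))^3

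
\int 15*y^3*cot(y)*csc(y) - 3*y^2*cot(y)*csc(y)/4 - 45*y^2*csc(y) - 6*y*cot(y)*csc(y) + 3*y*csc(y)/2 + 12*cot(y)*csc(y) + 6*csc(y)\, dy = (-15*y^3 + 3*y^2/4 + 6*y - 12)*csc(y) + C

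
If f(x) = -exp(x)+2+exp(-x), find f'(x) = (-exp(2*x) - 1)*exp(-x)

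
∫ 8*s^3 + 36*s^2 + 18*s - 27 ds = 2*s^4 + 12*s^3 + 9*s^2 - 27*s + C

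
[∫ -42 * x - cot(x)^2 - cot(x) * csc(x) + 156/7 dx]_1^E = -21*exp(2) - 16/7 + 1/tan(E) - 1/sin(1) - 1/tan(1) + 1/sin(E) + 163*E/7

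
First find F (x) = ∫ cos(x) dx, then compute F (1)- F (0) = sin(1)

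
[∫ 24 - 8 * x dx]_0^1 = 20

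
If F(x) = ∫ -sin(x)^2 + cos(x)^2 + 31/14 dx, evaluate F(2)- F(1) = -sin(2)/2 + sin(4)/2 + 31/14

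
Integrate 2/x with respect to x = 2*log(x) + C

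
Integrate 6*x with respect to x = 3*x^2 + C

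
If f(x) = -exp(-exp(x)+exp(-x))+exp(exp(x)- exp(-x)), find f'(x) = (exp(2*x) + exp(2*exp(x) - 2*exp(-x)) + exp(2*x + 2*exp(x) - 2*exp(-x)) + 1)*exp(-x - exp(x) + exp(-x))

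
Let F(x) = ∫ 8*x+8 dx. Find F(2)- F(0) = 32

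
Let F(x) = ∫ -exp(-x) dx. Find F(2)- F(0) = -1 + exp(-2)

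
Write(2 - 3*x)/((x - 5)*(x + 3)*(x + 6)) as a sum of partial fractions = 20/(33*(x + 6)) - 11/(24*(x + 3)) - 13/(88*(x - 5))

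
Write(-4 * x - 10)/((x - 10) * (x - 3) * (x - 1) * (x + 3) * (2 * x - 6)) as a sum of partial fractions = 1/(1872*(x + 3)) + 7/(144*(x - 1)) - 79/(1764*(x - 3)) + 11/(84*(x - 3)^2) - 25/(5733*(x - 10))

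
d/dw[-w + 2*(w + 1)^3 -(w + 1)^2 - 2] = 6*w^2 + 10*w + 3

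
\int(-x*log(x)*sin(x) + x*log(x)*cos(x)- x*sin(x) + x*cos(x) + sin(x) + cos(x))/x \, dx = sqrt(2)*(log(x) + 1)*sin(x + pi/4) + C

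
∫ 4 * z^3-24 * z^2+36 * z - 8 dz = z^4 - 8*z^3 + 18*z^2 - 8*z + C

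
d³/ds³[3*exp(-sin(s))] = 3*(sin(s) - 3)*exp(-sin(s))*sin(s)*cos(s)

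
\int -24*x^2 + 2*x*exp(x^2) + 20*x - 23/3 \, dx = -8*x^3 + 10*x^2 - 23*x/3 + exp(x^2) + C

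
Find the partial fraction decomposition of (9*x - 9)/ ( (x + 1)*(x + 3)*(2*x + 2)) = -9/(2*(x + 3)) + 9/(2*(x + 1)) - 9/(2*(x + 1)^2)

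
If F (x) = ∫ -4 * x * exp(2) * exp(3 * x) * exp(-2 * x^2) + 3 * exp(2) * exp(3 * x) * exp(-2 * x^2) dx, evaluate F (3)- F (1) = -exp(3) + exp(-7)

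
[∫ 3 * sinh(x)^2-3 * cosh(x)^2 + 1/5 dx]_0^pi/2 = -7*pi/5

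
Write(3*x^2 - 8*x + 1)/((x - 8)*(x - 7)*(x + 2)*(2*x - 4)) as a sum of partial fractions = -29/(720*(x + 2)) - 1/(80*(x - 2)) - 46/(45*(x - 7)) + 43/(40*(x - 8))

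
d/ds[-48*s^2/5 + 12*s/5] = 12/5 - 96*s/5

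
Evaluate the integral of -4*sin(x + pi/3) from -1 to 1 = -4*sqrt(3)*sin(1)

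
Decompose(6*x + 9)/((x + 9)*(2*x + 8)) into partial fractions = 9/(2*(x + 9)) - 3/(2*(x + 4))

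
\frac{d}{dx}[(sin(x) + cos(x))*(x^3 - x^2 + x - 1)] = sqrt(2)*x^3*cos(x + pi/4) + 4*x^2*sin(x) + 2*x^2*cos(x) - 3*x*sin(x) - x*cos(x) + 2*sin(x)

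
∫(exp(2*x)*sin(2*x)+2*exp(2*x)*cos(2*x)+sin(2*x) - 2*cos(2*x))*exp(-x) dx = 2*sin(2*x)*sinh(x) + C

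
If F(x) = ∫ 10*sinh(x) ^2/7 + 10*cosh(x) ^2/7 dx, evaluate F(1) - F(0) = 5*sinh(2)/7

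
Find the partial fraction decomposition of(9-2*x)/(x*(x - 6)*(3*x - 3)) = -7/(15*(x - 1)) - 1/(30*(x - 6)) + 1/(2*x)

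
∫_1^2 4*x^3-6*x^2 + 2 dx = 3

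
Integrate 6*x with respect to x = 3*x^2 + C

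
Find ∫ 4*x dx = 2*x^2 + C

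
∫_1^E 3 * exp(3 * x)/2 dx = -exp(3)/2 + exp(3*E)/2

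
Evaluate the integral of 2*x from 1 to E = -1 + exp(2)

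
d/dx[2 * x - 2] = 2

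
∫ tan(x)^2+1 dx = tan(x) + C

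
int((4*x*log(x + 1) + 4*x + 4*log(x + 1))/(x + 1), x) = 4*x*log(x + 1) + C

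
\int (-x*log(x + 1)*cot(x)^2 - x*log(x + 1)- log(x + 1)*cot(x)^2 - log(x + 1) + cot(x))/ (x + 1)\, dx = log(x + 1)*cot(x) + C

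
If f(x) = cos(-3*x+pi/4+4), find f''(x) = -9*cos(-3*x + pi/4 + 4)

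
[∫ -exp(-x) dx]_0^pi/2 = -1 + exp(-pi/2)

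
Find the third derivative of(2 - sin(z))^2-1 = -4*sin(2*z) + 4*cos(z)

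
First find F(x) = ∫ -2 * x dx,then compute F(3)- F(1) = -8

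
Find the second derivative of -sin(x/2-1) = sin(x/2 - 1)/4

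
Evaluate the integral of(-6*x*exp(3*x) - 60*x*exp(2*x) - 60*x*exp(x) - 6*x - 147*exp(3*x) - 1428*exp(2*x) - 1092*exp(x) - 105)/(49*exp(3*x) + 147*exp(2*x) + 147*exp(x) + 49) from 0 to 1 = -3*(E/(1 + E) + 22/7)^2 + 3*E/(1 + E) + 999/28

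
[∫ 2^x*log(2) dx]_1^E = -2 + 2^E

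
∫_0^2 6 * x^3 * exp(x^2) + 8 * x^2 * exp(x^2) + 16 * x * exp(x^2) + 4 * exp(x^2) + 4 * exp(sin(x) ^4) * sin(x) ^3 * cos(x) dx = -6 + exp(sin(2)^4) + 25*exp(4)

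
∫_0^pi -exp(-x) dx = -1 + exp(-pi)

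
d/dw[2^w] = 2^w*log(2)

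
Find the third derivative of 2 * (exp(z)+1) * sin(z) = 4*sqrt(2)*exp(z)*cos(z + pi/4) - 2*cos(z)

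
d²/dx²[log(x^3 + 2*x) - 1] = (-3*x^4 - 4)/(x^6 + 4*x^4 + 4*x^2)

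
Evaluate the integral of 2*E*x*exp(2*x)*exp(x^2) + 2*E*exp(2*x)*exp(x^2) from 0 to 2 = -E + exp(9)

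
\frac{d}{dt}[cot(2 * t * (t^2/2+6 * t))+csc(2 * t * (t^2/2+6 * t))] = -3*t^2*cot(t^3 + 12*t^2)^2 - 3*t^2*cot(t^3 + 12*t^2)*csc(t^3 + 12*t^2) - 3*t^2 - 24*t*cot(t^3 + 12*t^2)^2 - 24*t*cot(t^3 + 12*t^2)*csc(t^3 + 12*t^2) - 24*t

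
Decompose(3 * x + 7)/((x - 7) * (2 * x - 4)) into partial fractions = -13/(10*(x - 2)) + 14/(5*(x - 7))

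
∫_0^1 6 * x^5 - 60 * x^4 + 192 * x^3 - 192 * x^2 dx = -27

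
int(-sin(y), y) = cos(y) + C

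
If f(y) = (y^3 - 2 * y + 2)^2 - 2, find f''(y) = 30*y^4 - 48*y^2 + 24*y + 8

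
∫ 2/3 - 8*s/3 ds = -4*s^2/3 + 2*s/3 + C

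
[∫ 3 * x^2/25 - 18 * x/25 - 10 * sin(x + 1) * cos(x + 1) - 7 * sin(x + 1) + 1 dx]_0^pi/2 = -7*sqrt(2)*sin(pi/4 + 1) - 9*pi^2/100 + pi^3/200 + pi/2 - 5*cos(2)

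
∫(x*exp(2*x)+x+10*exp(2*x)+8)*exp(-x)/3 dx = 2*(x + 9)*sinh(x)/3 + C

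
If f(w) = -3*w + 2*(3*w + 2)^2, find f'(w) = 36*w + 21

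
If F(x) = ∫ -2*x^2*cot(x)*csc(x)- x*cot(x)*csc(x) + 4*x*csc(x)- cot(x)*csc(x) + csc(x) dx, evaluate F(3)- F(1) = -4*csc(1) + 22*csc(3)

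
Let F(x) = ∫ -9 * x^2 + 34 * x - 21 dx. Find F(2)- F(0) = 2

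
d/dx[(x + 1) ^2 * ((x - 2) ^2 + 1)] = 4*x^3 - 6*x^2 - 4*x + 6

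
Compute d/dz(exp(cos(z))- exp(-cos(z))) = -(exp(cos(z)) + exp(-cos(z)))*sin(z)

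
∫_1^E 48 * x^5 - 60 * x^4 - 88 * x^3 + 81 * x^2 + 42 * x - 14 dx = -(-E - 2 + 2*exp(2))^2 - 4*exp(2) + 4 + 2*E + (-E - 2 + 2*exp(2))^3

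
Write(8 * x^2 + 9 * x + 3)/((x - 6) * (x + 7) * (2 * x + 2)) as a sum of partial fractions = 83/(39*(x + 7)) - 1/(42*(x + 1)) + 345/(182*(x - 6))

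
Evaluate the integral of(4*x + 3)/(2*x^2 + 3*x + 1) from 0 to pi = log(1 + 3*pi + 2*pi^2)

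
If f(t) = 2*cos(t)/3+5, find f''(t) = -2*cos(t)/3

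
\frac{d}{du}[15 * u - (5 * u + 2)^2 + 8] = -50*u - 5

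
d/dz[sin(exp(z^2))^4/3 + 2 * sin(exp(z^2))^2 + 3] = z*(14*sin(2*exp(z^2)) - sin(4*exp(z^2)))*exp(z^2)/3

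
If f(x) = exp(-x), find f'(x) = -exp(-x)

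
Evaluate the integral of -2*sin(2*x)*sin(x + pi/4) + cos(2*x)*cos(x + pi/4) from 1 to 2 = sin(pi/4 + 2)*cos(4) - sin(pi/4 + 1)*cos(2)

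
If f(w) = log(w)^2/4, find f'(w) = log(w)/(2*w)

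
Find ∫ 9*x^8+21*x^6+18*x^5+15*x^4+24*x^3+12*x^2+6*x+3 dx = x^9 + 3*x^7 + 3*x^6 + 3*x^5 + 6*x^4 + 4*x^3 + 3*x^2 + 3*x + C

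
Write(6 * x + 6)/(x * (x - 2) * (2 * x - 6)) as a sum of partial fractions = -9/(2*(x - 2)) + 4/(x - 3) + 1/(2*x)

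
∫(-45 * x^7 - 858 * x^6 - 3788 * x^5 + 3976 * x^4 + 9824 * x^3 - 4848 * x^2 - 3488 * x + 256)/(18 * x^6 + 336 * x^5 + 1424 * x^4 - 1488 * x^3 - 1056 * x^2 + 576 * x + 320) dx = -x*(5*x + 4)/4 + log((3*x^3 + 28*x^2 - 12*x - 12)^2/16 + 1) + C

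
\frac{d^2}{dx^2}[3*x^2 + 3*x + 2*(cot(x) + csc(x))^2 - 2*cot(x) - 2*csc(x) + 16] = 6 + 2/sin(x) - 4*cos(x)/sin(x)^2 - 12/sin(x)^2 - 4*sqrt(2)*sin(x + pi/4)/sin(x)^3 - 4/sin(x)^3 + 24*cos(x)/sin(x)^4 + 24/sin(x)^4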